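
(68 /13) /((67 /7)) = 476 /871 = 0.55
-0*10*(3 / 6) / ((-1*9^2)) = 0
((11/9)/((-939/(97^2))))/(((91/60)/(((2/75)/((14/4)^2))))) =-3311968/188415045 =-0.02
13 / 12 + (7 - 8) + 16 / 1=193 / 12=16.08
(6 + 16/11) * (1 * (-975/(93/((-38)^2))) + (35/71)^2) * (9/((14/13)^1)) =-11348278850025/12032867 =-943106.81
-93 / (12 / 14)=-217 / 2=-108.50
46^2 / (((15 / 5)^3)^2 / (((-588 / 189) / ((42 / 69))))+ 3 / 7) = -681352 / 45789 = -14.88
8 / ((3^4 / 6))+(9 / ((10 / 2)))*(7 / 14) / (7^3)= 55123 / 92610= 0.60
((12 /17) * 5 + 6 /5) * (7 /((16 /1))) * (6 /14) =603 /680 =0.89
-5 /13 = -0.38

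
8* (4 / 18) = 16 / 9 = 1.78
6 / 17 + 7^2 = 839 / 17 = 49.35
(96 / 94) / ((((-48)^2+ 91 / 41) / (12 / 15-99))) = -966288 / 22220425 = -0.04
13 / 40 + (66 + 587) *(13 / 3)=339599 / 120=2829.99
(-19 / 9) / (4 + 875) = -19 / 7911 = -0.00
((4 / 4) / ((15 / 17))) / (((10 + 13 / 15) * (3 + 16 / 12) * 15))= 17 / 10595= 0.00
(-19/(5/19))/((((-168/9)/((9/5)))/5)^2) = -263169/15680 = -16.78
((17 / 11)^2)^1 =289 / 121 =2.39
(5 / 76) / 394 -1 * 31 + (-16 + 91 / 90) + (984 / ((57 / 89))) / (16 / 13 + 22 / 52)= 51163050671 / 57941640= 883.01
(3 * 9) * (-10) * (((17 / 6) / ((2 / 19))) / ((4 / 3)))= -43605 / 8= -5450.62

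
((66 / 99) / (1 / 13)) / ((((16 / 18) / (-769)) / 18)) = -269919 / 2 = -134959.50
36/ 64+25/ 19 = 571/ 304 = 1.88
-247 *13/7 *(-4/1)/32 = 3211/56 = 57.34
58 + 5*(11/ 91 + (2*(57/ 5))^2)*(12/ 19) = 14696342/ 8645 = 1699.98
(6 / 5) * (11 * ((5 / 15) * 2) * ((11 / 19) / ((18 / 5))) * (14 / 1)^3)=664048 / 171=3883.32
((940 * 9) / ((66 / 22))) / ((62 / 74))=104340 / 31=3365.81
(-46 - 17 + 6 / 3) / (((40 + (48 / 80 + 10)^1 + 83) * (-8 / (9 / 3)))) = 915 / 5344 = 0.17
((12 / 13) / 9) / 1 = 4 / 39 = 0.10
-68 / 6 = -34 / 3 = -11.33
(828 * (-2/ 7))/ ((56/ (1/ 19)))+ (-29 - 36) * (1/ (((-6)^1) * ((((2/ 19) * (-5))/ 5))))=-1152269/ 11172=-103.14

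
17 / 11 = 1.55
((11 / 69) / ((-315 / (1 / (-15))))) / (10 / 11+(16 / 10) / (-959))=16577 / 445834530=0.00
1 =1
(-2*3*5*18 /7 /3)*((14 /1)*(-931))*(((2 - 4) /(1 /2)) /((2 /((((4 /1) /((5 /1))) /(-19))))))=28224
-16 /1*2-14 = -46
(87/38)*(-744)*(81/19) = -2621484/361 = -7261.73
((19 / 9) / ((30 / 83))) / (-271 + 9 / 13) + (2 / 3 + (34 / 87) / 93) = 553789361 / 852953220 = 0.65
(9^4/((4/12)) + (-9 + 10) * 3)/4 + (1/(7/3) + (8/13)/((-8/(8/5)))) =4478843/910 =4921.81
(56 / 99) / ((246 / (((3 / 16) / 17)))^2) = 7 / 6156171648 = 0.00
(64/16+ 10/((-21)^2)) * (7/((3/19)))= 33706/189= 178.34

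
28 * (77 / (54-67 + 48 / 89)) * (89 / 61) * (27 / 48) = -38424771 / 270596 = -142.00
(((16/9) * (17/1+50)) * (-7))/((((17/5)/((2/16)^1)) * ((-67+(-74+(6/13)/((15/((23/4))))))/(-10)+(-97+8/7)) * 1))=42679000/113855103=0.37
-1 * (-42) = 42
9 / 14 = 0.64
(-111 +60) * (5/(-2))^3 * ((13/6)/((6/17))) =469625/96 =4891.93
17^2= 289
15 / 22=0.68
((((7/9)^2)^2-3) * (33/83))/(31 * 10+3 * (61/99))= -2091122/622677537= -0.00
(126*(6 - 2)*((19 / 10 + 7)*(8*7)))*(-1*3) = -3767904 / 5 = -753580.80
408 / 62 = 204 / 31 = 6.58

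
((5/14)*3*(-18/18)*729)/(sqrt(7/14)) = -10935*sqrt(2)/14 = -1104.60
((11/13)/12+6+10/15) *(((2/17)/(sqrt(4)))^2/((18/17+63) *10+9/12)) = 1051/28914093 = 0.00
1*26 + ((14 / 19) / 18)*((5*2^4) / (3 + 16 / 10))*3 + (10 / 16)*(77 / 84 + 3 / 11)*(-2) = 6148891 / 230736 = 26.65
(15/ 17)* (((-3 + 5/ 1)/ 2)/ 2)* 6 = 45/ 17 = 2.65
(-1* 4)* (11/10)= -22/5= -4.40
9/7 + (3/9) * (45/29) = 366/203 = 1.80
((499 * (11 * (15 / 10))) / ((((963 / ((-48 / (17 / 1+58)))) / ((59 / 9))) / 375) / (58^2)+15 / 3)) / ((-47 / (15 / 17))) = -1960982575200 / 63430621289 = -30.92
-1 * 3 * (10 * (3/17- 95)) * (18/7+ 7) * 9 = 29161080/119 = 245051.09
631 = 631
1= 1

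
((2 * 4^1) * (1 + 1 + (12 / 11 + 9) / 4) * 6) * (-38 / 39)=-30248 / 143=-211.52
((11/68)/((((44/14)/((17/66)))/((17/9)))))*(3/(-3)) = -119/4752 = -0.03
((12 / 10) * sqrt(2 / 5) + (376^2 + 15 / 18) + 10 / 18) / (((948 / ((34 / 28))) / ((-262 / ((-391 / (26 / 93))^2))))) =-56339172227 / 2322680006934 - 44278 * sqrt(10) / 1075314818025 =-0.02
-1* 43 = -43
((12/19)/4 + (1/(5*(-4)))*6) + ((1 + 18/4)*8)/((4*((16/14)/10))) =36521/380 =96.11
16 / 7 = 2.29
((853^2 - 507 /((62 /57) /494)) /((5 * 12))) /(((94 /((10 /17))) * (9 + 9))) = 7708913 /2675052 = 2.88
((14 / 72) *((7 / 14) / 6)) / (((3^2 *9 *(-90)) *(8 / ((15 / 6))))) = -7 / 10077696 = -0.00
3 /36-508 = -6095 /12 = -507.92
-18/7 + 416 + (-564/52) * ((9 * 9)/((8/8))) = -42325/91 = -465.11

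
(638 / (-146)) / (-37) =319 / 2701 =0.12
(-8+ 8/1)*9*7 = 0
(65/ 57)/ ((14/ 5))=325/ 798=0.41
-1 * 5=-5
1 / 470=0.00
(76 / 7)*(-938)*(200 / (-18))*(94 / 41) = 95729600 / 369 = 259429.81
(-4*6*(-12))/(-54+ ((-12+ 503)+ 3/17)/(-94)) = -230112/47321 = -4.86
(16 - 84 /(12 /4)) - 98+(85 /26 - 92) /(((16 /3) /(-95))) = 611735 /416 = 1470.52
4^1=4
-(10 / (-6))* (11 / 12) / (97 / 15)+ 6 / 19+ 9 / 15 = 127393 / 110580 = 1.15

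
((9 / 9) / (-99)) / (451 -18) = -1 / 42867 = -0.00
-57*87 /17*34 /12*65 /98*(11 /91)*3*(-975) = 265926375 /1372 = 193823.89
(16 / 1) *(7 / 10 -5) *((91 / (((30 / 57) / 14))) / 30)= -2081716 / 375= -5551.24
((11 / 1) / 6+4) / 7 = 5 / 6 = 0.83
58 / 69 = 0.84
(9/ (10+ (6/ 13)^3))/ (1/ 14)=12.48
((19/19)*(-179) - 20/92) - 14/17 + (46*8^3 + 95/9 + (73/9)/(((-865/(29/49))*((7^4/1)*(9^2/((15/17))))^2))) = 49832587114497236969554/2131190245904850459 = 23382.51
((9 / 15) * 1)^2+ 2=59 / 25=2.36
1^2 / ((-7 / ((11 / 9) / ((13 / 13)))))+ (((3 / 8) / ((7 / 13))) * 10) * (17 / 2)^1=29747 / 504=59.02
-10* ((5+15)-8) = -120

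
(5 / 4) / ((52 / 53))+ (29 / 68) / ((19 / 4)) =1.36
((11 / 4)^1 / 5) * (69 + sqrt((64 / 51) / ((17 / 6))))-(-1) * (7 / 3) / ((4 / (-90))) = -291 / 20 + 22 * sqrt(2) / 85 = -14.18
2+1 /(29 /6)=64 /29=2.21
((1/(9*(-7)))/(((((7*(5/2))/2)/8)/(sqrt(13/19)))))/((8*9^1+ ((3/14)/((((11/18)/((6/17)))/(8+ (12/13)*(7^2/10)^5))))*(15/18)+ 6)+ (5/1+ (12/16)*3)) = -77792000*sqrt(247)/36154417128543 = -0.00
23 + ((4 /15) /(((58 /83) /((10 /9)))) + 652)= 528857 /783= 675.42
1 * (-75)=-75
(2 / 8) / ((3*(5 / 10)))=1 / 6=0.17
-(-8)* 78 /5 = 124.80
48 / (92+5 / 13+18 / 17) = 10608 / 20651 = 0.51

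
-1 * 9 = -9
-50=-50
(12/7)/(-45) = -4/105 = -0.04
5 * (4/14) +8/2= 38/7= 5.43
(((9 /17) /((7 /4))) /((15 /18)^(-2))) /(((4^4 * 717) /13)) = 325 /21842688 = 0.00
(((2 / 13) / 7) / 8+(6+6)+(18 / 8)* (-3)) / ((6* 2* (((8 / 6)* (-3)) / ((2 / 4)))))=-239 / 4368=-0.05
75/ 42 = 25/ 14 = 1.79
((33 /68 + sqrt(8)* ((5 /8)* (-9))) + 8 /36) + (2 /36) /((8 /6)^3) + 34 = 680171 /19584 - 45* sqrt(2) /4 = 18.82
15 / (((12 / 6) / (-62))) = -465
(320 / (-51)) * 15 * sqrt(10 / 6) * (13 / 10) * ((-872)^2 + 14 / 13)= -527200320 * sqrt(15) / 17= -120108121.15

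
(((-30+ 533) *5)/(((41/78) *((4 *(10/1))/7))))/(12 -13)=-137319/164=-837.31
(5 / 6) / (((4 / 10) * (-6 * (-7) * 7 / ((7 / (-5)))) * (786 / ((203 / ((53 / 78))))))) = -1885 / 499896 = -0.00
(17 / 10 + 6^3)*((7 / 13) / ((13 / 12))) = 91434 / 845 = 108.21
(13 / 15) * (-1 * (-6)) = 26 / 5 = 5.20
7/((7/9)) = 9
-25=-25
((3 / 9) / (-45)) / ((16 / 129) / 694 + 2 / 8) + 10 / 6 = 3299941 / 2015775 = 1.64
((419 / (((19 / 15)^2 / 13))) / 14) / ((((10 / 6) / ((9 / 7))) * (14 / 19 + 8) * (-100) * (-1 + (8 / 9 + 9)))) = -11912589 / 494547200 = -0.02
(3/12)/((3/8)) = 2/3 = 0.67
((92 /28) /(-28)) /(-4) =23 /784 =0.03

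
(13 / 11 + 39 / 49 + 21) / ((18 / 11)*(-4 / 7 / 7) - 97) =-2477 / 10471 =-0.24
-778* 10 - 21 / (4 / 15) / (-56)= -248915 / 32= -7778.59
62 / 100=31 / 50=0.62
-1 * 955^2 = -912025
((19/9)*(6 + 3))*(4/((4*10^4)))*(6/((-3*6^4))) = -19/6480000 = -0.00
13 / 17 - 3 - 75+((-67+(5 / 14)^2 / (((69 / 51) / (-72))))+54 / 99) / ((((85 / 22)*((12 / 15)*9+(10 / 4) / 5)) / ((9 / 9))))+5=-110196560 / 1475243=-74.70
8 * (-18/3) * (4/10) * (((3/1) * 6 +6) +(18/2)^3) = -72288/5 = -14457.60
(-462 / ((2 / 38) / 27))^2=56171844036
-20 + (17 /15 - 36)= -54.87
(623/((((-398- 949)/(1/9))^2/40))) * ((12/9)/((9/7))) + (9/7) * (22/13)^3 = 380282886321896/61025601876057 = 6.23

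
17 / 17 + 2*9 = 19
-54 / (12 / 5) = -45 / 2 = -22.50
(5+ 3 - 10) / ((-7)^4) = -2 / 2401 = -0.00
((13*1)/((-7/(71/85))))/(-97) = 923/57715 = 0.02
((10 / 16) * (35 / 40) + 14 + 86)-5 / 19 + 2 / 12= 366443 / 3648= 100.45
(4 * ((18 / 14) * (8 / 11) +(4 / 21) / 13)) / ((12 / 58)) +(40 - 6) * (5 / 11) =304646 / 9009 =33.82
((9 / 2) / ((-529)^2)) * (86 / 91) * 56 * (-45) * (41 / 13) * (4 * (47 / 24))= -44744940 / 47293129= -0.95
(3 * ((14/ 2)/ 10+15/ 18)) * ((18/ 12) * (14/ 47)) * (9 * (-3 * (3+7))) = -26082/ 47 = -554.94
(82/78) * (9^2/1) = 1107/13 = 85.15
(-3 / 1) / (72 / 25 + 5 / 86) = -6450 / 6317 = -1.02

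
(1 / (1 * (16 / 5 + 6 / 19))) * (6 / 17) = 285 / 2839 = 0.10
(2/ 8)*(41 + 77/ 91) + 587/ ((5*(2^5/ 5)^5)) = 4568172127/ 436207616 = 10.47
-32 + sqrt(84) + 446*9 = 2*sqrt(21) + 3982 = 3991.17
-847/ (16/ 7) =-5929/ 16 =-370.56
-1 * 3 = -3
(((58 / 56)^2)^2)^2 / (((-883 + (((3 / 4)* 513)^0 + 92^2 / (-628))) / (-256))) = 78538686834877 / 207481183383040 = 0.38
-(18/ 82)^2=-81/ 1681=-0.05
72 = 72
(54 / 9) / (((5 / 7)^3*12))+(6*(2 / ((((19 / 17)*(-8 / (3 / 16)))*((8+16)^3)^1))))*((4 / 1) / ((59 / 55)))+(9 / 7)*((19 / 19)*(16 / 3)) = 99184974899 / 12052992000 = 8.23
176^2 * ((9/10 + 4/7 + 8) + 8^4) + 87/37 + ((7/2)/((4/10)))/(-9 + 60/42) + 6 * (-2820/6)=34912775244441/274540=127168264.17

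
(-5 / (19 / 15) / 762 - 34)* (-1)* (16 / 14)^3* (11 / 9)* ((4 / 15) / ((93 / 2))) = 1232349184 / 3463752915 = 0.36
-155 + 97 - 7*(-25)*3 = 467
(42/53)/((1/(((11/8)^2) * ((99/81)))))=9317/5088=1.83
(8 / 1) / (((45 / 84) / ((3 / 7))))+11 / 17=599 / 85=7.05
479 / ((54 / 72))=1916 / 3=638.67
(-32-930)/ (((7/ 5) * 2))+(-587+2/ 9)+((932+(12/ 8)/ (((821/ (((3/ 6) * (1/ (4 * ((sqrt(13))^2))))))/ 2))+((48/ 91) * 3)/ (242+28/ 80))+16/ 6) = 4.32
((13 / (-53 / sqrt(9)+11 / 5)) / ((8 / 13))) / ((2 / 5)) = -12675 / 3712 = -3.41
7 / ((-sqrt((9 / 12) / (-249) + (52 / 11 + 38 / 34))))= -14*sqrt(5629295969) / 362689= -2.90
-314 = -314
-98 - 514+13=-599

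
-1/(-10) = 1/10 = 0.10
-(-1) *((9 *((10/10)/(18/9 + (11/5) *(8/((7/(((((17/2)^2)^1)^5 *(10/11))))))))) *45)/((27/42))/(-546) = -448/1747194714499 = -0.00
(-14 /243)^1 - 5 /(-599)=-7171 /145557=-0.05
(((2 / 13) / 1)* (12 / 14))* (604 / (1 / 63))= 65232 / 13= 5017.85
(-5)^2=25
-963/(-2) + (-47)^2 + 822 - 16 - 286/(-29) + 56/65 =13222233/3770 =3507.22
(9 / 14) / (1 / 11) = 99 / 14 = 7.07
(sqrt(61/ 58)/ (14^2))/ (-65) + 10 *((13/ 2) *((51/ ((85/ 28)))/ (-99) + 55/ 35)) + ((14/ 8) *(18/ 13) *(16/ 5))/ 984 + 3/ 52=224522489/ 2462460 - sqrt(3538)/ 738920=91.18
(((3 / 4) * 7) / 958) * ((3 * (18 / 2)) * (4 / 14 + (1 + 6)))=4131 / 3832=1.08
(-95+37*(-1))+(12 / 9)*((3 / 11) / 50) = -36298 / 275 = -131.99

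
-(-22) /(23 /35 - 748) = -770 /26157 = -0.03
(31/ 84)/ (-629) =-31/ 52836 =-0.00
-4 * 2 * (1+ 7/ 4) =-22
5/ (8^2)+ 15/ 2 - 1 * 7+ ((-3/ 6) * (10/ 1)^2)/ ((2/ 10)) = -15963/ 64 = -249.42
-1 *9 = -9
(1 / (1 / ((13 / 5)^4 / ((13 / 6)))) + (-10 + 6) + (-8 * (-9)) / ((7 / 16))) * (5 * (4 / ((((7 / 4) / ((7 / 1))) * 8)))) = 1589548 / 875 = 1816.63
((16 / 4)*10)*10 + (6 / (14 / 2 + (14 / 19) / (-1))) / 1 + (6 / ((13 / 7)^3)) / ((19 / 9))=1993929620 / 4967417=401.40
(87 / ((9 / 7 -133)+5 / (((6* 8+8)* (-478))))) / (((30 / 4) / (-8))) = 428288 / 607885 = 0.70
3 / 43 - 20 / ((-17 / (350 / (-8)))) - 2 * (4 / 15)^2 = -51.54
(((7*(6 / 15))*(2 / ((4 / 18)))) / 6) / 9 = 7 / 15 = 0.47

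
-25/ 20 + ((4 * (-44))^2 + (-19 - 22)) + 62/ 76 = 2351027/ 76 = 30934.57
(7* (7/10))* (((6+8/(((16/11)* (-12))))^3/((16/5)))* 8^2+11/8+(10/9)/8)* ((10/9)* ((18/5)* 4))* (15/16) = 576652433/2304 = 250283.17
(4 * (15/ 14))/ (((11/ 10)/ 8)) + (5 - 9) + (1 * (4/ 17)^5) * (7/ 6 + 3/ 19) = 27.17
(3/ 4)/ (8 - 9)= -3/ 4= -0.75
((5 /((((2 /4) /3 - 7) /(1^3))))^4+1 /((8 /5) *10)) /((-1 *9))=-15785761 /406909584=-0.04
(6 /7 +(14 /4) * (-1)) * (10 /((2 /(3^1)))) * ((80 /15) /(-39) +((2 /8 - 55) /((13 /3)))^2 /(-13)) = 726699425 /1476384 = 492.22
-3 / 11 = -0.27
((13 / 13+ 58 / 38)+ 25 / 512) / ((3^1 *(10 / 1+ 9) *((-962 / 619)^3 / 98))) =-22394931672757 / 18986734860288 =-1.18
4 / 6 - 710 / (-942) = 1.42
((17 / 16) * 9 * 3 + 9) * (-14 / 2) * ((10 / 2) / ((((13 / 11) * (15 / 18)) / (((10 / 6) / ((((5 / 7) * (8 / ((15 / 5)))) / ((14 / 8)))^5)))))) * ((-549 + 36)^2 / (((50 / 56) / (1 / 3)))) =-1957069400196995544537 / 13631488000000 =-143569755.57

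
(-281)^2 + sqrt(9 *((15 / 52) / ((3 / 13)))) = 3 *sqrt(5) / 2 + 78961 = 78964.35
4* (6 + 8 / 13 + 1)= 396 / 13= 30.46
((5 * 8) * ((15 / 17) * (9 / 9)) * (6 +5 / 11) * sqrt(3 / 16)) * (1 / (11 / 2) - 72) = -8413500 * sqrt(3) / 2057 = -7084.40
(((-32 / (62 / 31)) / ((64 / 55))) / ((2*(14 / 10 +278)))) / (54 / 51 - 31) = 425 / 517144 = 0.00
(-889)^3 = -702595369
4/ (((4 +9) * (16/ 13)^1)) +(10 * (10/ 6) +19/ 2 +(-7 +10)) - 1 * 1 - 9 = 233/ 12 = 19.42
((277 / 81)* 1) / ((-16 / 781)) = -216337 / 1296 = -166.93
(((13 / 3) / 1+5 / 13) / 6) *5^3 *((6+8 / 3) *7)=161000 / 27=5962.96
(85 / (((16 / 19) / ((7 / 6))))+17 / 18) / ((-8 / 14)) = -239309 / 1152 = -207.73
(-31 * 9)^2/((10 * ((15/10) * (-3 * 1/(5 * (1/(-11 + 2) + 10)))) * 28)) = -85529/28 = -3054.61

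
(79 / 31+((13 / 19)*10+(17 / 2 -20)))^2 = 6175225 / 1387684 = 4.45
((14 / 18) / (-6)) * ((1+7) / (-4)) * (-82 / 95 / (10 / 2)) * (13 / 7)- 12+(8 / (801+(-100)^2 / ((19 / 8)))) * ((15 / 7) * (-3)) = -103377675878 / 8548285725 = -12.09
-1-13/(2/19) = -249/2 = -124.50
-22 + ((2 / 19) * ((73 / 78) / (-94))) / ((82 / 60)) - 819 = -400290294 / 475969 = -841.00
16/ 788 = 4/ 197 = 0.02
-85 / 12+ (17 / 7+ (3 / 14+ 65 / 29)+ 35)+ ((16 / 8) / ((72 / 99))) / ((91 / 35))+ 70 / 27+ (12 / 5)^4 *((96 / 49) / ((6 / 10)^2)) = 5411903647 / 24938550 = 217.01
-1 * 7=-7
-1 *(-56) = 56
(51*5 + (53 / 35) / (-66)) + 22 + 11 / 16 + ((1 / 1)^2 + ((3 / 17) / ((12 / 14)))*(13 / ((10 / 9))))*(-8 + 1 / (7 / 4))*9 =15632713 / 314160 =49.76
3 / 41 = 0.07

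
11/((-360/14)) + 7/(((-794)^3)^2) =-4823405212863195413/11275492705394483520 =-0.43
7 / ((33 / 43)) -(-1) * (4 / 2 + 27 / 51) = 6536 / 561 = 11.65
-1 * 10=-10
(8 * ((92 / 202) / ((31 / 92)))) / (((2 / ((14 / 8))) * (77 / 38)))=160816 / 34441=4.67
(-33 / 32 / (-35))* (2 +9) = 363 / 1120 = 0.32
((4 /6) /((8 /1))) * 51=17 /4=4.25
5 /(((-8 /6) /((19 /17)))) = -4.19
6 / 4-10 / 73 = 199 / 146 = 1.36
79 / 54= 1.46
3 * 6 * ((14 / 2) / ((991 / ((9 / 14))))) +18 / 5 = 18243 / 4955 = 3.68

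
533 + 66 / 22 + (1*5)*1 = 541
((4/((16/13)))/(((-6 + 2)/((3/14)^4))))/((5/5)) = -1053/614656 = -0.00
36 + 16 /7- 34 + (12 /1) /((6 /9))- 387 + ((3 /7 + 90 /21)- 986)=-1346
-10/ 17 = -0.59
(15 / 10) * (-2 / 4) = -3 / 4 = -0.75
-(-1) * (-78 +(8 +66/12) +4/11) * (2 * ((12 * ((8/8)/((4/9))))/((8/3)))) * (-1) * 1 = 114291/88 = 1298.76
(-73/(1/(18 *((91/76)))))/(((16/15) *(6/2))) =-298935/608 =-491.67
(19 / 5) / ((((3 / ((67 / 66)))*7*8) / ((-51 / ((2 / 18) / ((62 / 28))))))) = -2012613 / 86240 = -23.34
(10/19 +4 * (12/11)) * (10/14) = 730/209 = 3.49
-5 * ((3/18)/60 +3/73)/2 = -1153/10512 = -0.11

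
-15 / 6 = -5 / 2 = -2.50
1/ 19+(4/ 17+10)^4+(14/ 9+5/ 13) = 2038052217278/ 185667183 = 10976.91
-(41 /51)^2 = -1681 /2601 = -0.65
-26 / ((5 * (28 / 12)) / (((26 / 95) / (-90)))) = 338 / 49875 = 0.01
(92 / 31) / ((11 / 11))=92 / 31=2.97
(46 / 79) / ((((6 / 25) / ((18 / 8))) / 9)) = 15525 / 316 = 49.13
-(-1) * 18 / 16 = 9 / 8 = 1.12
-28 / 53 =-0.53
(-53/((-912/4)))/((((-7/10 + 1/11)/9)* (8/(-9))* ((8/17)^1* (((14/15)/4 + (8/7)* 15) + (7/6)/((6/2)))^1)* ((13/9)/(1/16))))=3793187475/189661601792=0.02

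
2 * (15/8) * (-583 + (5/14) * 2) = -15285/7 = -2183.57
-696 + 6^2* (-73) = -3324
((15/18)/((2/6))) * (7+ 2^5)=195/2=97.50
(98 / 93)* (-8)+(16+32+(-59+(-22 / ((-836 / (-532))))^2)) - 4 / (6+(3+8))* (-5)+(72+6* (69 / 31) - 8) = 403315 / 1581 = 255.10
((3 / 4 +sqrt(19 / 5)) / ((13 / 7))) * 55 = 1155 / 52 +77 * sqrt(95) / 13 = 79.94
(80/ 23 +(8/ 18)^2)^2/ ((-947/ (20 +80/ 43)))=-44081397760/ 141333184449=-0.31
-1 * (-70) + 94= 164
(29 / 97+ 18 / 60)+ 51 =50051 / 970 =51.60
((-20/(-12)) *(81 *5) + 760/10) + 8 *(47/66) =24971/33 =756.70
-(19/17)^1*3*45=-2565/17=-150.88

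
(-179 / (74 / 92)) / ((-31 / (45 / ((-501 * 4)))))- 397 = -152151661 / 383098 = -397.16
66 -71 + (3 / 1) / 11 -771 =-8533 / 11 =-775.73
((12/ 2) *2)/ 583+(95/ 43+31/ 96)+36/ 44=8112691/ 2406624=3.37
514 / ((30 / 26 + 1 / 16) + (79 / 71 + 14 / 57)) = 432672864 / 2167267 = 199.64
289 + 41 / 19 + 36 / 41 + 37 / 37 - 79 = 166734 / 779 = 214.04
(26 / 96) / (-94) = -13 / 4512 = -0.00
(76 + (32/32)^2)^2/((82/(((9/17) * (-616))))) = -16435188/697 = -23579.90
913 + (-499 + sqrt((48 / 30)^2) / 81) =167678 / 405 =414.02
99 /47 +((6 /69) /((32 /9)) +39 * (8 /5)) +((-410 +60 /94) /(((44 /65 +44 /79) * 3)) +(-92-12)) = -150.06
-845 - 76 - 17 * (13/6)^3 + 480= -132605/216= -613.91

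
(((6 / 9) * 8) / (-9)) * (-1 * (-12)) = -64 / 9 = -7.11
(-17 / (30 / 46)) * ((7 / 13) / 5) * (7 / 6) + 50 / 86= -677587 / 251550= -2.69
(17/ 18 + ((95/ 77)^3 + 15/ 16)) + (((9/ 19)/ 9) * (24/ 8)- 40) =-45069282847/ 1249074288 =-36.08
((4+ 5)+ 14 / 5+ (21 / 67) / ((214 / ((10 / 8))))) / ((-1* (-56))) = 3384293 / 16058560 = 0.21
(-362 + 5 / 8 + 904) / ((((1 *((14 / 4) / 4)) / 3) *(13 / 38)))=494874 / 91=5438.18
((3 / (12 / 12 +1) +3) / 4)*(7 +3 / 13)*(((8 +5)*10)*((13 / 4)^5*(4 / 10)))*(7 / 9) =122155397 / 1024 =119292.38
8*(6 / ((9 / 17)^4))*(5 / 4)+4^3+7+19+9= 1886933 / 2187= 862.80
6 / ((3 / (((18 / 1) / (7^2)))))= 36 / 49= 0.73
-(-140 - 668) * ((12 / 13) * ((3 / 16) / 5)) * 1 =1818 / 65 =27.97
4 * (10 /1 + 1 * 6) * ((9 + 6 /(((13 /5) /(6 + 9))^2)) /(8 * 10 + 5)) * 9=20316096 /14365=1414.28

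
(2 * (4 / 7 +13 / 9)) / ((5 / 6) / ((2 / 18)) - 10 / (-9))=508 / 1085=0.47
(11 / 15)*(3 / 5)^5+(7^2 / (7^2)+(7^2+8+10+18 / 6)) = 1110266 / 15625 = 71.06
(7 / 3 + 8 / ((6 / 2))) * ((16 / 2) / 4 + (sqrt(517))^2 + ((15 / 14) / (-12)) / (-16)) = 2595.03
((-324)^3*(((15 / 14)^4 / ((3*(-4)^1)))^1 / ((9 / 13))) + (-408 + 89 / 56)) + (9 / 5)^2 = 2590581272423 / 480200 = 5394796.49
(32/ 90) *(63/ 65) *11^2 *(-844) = -11437888/ 325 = -35193.50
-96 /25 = -3.84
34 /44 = 17 /22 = 0.77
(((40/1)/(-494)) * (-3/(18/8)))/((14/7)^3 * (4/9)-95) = -240/203281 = -0.00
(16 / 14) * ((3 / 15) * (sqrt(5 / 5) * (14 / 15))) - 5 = -359 / 75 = -4.79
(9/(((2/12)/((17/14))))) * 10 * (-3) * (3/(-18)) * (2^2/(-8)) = -2295/14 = -163.93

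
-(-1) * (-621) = -621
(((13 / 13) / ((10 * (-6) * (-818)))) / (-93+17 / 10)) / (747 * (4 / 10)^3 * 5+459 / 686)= -0.00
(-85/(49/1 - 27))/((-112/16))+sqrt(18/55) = 85/154+3 * sqrt(110)/55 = 1.12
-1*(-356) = 356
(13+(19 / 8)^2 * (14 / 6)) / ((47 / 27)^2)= 1220589 / 141376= 8.63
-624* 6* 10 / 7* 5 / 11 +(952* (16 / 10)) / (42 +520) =-262722784 / 108185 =-2428.46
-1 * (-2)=2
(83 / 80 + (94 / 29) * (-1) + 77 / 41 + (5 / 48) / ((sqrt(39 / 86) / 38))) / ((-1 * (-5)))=-30993 / 475600 + 19 * sqrt(3354) / 936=1.11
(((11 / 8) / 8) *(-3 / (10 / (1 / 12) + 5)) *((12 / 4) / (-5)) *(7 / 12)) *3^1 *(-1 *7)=-4851 / 160000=-0.03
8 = 8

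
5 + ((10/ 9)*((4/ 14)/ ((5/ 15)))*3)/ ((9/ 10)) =8.17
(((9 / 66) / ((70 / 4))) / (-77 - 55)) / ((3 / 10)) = -1 / 5082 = -0.00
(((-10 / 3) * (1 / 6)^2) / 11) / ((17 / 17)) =-5 / 594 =-0.01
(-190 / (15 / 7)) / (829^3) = -266 / 1709168367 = -0.00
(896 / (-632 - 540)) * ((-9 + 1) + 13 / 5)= 4.13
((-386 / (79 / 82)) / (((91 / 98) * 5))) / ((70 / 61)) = -1930772 / 25675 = -75.20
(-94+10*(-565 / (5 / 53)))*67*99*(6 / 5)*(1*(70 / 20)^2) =-29243729592 / 5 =-5848745918.40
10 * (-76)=-760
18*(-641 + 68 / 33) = -126510 / 11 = -11500.91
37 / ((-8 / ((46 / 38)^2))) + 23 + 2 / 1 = 52627 / 2888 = 18.22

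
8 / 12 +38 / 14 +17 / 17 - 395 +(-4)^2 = -7867 / 21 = -374.62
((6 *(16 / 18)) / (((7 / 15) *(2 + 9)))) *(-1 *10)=-800 / 77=-10.39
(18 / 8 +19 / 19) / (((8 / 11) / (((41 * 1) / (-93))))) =-5863 / 2976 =-1.97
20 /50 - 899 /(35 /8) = -7178 /35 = -205.09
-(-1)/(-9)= -1/9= -0.11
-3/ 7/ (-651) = 1/ 1519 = 0.00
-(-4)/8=1/2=0.50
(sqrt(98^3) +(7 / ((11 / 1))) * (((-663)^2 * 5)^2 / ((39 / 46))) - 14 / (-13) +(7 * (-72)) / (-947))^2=673647697377712221920 * sqrt(2) / 135421 +241077920436156355996161790193860872 / 18338847241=13145751060415273668595210.00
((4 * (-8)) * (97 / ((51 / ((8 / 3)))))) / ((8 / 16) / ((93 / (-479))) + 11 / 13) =20014592 / 213231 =93.86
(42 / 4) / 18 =7 / 12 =0.58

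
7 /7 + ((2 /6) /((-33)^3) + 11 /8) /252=218532889 /217346976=1.01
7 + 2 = 9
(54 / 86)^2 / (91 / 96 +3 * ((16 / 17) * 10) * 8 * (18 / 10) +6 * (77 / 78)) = 15466464 / 16219337399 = 0.00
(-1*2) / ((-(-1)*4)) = -1 / 2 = -0.50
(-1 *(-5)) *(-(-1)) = 5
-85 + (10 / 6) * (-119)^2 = 70550 / 3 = 23516.67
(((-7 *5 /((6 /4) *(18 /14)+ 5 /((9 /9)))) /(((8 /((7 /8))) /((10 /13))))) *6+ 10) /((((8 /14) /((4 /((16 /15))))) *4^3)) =7891275 /10330112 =0.76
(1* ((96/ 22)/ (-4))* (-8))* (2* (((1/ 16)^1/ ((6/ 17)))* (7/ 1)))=238/ 11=21.64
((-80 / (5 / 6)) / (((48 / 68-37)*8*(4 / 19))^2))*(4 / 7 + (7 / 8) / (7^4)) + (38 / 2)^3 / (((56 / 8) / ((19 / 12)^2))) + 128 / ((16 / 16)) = 777521049392221 / 300847857408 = 2584.43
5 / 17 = 0.29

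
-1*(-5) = 5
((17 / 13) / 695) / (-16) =-17 / 144560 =-0.00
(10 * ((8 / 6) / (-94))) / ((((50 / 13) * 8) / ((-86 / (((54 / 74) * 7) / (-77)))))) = -227513 / 38070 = -5.98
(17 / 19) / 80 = 17 / 1520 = 0.01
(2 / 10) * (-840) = -168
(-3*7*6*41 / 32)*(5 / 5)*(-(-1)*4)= -2583 / 4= -645.75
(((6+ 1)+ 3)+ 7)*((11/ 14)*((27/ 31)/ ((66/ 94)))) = 7191/ 434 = 16.57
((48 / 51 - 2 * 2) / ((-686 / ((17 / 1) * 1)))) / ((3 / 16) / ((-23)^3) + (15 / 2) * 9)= 5061472 / 4507142451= 0.00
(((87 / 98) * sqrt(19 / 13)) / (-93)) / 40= -29 * sqrt(247) / 1579760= -0.00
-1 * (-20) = 20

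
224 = 224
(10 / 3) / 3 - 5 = -35 / 9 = -3.89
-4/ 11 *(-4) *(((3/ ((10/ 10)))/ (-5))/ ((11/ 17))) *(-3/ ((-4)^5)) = -153/ 38720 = -0.00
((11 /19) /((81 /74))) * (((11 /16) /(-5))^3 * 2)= -0.00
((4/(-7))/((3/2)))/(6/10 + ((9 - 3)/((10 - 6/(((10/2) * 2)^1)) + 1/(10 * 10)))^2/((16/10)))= -35419240/79410303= -0.45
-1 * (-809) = 809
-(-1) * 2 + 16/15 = 46/15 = 3.07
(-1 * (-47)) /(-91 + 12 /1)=-47 /79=-0.59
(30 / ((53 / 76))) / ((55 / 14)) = 6384 / 583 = 10.95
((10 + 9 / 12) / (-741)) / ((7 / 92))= -989 / 5187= -0.19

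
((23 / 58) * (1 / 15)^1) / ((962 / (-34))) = -391 / 418470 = -0.00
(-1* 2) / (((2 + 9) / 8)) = -16 / 11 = -1.45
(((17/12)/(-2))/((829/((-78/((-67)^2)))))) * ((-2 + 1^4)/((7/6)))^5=-429624/62545250467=-0.00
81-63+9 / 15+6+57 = 408 / 5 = 81.60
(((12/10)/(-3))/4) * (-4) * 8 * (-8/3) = -128/15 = -8.53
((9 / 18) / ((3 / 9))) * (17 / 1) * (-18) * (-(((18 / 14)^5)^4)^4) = 10027979574253198594521871334872517930438275998154953113293086192436285951037259 / 40536215597144386832065866109016673800875222251012083746192454448001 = 247383220819.45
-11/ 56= -0.20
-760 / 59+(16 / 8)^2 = -8.88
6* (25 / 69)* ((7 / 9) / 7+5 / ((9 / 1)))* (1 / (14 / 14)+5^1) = 200 / 23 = 8.70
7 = 7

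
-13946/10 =-6973/5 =-1394.60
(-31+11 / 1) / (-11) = 20 / 11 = 1.82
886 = 886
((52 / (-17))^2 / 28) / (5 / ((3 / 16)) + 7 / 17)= 2028 / 164339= 0.01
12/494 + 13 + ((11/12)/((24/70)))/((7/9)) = 65057/3952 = 16.46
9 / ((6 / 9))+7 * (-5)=-43 / 2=-21.50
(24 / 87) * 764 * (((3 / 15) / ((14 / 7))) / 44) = 764 / 1595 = 0.48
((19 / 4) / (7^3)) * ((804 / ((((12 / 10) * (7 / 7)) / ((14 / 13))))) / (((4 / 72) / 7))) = 114570 / 91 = 1259.01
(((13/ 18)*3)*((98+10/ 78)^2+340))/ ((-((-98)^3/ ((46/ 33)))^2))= -8021263501/ 169301752909537248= -0.00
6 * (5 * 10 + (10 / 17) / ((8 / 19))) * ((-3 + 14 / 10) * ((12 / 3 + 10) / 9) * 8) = -104384 / 17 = -6140.24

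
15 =15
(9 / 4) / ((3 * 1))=3 / 4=0.75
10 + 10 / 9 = 11.11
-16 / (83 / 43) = -688 / 83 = -8.29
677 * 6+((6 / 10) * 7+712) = 23891 / 5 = 4778.20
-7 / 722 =-0.01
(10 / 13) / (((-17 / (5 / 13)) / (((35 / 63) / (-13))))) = 250 / 336141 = 0.00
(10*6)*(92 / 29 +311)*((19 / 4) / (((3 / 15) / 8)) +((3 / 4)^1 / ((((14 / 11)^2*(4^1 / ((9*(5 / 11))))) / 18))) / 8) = 3601649.61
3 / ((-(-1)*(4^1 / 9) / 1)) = 27 / 4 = 6.75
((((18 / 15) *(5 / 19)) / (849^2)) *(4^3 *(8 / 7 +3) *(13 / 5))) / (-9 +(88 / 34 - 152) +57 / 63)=-410176 / 213911712325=-0.00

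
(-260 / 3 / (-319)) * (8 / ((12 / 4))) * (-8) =-16640 / 2871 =-5.80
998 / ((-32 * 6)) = -499 / 96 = -5.20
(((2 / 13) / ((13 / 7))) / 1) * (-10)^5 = -1400000 / 169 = -8284.02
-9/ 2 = -4.50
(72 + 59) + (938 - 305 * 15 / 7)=2908 / 7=415.43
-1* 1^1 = -1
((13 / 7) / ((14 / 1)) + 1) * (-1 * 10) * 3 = -1665 / 49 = -33.98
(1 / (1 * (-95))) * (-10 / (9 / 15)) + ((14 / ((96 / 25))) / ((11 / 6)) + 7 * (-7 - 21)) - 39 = -232.84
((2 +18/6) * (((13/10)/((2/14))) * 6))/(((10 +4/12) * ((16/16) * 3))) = 273/31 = 8.81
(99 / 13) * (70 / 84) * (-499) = -82335 / 26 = -3166.73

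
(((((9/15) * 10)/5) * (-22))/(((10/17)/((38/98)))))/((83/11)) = -234498/101675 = -2.31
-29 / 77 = -0.38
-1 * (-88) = 88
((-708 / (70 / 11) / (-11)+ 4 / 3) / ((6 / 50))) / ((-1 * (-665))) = 1202 / 8379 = 0.14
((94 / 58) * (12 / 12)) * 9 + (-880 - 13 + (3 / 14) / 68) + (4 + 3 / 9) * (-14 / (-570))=-20732230327 / 23604840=-878.30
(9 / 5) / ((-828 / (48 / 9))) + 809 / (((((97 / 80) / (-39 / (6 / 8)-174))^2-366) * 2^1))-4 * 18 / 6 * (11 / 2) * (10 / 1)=-27288218414038664 / 41275942481895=-661.12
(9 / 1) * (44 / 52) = 99 / 13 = 7.62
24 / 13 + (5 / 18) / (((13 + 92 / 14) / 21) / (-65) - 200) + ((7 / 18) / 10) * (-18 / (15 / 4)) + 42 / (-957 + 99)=21988402309 / 13664629550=1.61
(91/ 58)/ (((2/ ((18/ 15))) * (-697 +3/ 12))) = -182/ 134705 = -0.00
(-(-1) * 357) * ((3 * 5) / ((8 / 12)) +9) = 22491 / 2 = 11245.50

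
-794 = -794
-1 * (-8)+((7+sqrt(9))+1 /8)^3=535537 /512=1045.97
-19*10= -190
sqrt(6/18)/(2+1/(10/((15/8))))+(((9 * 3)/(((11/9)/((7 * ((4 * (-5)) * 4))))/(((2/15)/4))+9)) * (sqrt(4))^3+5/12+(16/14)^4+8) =16 * sqrt(3)/105+1483301009/43246812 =34.56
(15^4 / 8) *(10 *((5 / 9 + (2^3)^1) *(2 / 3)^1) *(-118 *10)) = -425906250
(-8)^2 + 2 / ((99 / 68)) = 6472 / 99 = 65.37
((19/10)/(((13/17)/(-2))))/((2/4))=-646/65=-9.94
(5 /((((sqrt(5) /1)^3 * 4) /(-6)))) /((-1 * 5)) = 3 * sqrt(5) /50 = 0.13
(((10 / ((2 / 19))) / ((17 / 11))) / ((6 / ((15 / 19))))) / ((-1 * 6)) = -275 / 204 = -1.35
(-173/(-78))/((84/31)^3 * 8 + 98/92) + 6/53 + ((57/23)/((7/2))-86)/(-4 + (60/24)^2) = -1183149185965637/31316421121713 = -37.78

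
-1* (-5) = 5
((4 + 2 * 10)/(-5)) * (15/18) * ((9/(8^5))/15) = -3/40960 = -0.00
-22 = -22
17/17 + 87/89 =176/89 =1.98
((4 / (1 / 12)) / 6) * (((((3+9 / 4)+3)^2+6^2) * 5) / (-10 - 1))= -8325 / 22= -378.41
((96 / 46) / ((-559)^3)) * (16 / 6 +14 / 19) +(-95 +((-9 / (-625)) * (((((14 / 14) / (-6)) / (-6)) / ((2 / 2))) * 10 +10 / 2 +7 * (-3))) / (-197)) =-1785712141352488441 / 18797197295288750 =-95.00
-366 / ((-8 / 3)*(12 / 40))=915 / 2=457.50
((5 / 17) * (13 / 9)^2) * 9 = 5.52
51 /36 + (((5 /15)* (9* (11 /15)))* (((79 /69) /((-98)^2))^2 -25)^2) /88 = 131454974620491695597461921 /7713739350074826636503040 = 17.04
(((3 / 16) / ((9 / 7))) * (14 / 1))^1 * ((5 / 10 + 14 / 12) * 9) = 245 / 8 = 30.62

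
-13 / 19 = -0.68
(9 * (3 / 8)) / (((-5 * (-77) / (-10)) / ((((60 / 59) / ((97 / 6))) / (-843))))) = 810 / 123828551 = 0.00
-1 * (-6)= 6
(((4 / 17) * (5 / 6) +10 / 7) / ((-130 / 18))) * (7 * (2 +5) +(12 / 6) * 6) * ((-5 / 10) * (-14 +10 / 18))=-428098 / 4641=-92.24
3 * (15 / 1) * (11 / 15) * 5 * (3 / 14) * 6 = 212.14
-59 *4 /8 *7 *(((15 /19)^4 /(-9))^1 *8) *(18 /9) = 18585000 /130321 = 142.61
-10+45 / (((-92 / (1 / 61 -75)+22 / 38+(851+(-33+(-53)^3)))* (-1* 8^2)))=-457495196495 / 45749541376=-10.00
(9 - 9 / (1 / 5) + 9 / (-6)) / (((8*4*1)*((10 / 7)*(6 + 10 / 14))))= -735 / 6016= -0.12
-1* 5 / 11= -5 / 11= -0.45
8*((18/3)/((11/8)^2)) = 25.39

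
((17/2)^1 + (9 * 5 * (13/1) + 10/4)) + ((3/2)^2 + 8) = 2425/4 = 606.25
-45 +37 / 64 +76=2021 / 64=31.58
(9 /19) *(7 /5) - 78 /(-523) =40359 /49685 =0.81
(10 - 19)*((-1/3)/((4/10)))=15/2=7.50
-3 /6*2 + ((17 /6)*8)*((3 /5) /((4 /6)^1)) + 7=132 /5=26.40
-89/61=-1.46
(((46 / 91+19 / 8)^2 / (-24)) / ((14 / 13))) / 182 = -1465803 / 831014912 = -0.00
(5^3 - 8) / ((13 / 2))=18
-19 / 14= -1.36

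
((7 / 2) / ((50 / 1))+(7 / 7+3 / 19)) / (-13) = -0.09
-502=-502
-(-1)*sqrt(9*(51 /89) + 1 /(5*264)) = sqrt(17797309530) /58740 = 2.27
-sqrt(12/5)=-2 *sqrt(15)/5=-1.55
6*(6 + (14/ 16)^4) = 80931/ 2048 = 39.52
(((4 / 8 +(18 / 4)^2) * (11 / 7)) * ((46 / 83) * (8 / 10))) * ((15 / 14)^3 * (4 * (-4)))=-683100 / 2401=-284.51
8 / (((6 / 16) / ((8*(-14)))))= -7168 / 3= -2389.33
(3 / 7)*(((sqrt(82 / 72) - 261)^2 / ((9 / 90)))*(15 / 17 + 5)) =613099250 / 357 - 261000*sqrt(41) / 119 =1703321.02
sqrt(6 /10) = sqrt(15) /5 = 0.77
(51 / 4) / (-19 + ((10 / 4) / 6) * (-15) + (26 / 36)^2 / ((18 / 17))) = -74358 / 144385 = -0.51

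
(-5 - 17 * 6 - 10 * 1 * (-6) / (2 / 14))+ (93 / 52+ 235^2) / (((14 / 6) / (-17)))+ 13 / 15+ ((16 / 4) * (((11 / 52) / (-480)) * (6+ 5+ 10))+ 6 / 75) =-87808307933 / 218400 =-402052.69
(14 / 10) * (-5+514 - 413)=672 / 5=134.40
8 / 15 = 0.53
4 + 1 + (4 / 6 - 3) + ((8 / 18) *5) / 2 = 34 / 9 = 3.78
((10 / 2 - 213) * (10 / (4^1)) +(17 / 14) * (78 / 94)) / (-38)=13.66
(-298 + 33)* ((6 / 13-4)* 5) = 60950 / 13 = 4688.46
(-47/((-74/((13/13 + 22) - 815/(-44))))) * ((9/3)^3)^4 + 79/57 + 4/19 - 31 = 2601150054997/185592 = 14015421.22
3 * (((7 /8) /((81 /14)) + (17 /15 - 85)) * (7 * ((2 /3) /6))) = -949333 /4860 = -195.34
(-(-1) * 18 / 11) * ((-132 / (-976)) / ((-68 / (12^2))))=-486 / 1037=-0.47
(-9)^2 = 81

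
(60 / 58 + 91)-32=1741 / 29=60.03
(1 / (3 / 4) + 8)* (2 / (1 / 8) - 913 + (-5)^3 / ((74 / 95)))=-1095542 / 111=-9869.75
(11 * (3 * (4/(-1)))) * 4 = -528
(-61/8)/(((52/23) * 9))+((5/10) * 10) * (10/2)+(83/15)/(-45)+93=32994647/280800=117.50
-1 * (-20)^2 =-400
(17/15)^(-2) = 0.78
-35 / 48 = -0.73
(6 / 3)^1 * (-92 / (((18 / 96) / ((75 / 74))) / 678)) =-24950400 / 37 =-674335.14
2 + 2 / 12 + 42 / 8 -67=-715 / 12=-59.58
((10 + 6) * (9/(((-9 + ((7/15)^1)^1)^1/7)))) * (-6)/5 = 567/4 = 141.75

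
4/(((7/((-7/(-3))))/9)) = 12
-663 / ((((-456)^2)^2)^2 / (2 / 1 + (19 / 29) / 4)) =-55471 / 72286213452551109476352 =-0.00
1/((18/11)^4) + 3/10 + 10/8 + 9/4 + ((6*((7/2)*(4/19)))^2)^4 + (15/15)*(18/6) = 145957.40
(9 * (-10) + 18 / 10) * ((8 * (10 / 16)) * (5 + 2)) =-3087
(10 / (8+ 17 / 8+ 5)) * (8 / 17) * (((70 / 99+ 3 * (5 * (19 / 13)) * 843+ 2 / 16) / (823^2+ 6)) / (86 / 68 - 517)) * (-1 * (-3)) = -869899552 / 17615051040015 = -0.00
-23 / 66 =-0.35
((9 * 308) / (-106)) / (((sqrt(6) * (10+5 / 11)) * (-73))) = 2541 * sqrt(6) / 444935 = 0.01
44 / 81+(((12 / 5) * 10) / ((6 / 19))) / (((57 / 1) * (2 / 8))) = 5.88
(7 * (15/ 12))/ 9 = 0.97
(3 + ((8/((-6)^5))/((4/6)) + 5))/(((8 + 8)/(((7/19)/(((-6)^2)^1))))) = 36281/7091712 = 0.01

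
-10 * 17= -170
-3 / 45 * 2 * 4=-0.53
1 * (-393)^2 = 154449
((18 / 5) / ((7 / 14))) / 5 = 1.44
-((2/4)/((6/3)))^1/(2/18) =-9/4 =-2.25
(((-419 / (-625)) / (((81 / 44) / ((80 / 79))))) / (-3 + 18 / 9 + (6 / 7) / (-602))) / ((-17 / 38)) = 11808774208 / 14345758125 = 0.82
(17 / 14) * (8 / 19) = 68 / 133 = 0.51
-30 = -30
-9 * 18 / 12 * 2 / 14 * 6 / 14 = -81 / 98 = -0.83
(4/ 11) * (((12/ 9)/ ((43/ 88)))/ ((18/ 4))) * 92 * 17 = 400384/ 1161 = 344.86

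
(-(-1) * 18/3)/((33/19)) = 38/11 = 3.45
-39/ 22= -1.77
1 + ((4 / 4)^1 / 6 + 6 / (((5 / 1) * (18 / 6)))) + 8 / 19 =1133 / 570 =1.99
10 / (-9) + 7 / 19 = -127 / 171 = -0.74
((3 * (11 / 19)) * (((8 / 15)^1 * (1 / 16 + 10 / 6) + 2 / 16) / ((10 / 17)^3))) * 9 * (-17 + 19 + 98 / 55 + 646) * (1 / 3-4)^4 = 484572879333829 / 51300000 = 9445865.09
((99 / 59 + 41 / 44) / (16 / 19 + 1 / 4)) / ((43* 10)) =25745 / 4632562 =0.01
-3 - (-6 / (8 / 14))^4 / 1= -194529 / 16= -12158.06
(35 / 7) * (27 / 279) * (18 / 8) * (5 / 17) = 675 / 2108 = 0.32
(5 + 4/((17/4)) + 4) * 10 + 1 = 1707/17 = 100.41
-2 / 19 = -0.11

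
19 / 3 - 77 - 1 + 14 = -173 / 3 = -57.67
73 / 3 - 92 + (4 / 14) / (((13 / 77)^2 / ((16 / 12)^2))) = -75817 / 1521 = -49.85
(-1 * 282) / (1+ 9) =-141 / 5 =-28.20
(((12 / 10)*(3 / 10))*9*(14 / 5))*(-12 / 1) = -13608 / 125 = -108.86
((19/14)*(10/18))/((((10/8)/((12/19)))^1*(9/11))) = 88/189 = 0.47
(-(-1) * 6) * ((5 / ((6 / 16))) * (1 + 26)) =2160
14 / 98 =1 / 7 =0.14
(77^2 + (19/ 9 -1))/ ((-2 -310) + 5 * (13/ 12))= -213484/ 11037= -19.34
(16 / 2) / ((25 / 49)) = 392 / 25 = 15.68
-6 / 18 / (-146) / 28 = 1 / 12264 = 0.00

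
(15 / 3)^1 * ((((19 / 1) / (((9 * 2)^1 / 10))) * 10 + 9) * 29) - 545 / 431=64427440 / 3879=16609.29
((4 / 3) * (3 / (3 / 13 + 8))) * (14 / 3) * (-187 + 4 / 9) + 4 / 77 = -94106468 / 222453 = -423.04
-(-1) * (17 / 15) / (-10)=-17 / 150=-0.11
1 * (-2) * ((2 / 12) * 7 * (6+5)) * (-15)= 385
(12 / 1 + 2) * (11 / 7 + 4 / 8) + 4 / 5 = 149 / 5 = 29.80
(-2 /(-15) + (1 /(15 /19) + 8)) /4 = 47 /20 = 2.35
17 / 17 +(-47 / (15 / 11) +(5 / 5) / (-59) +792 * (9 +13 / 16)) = 13696289 / 1770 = 7738.02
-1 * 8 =-8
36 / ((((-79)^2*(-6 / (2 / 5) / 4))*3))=-16 / 31205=-0.00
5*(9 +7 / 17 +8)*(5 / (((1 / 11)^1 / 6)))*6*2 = 5860800 / 17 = 344752.94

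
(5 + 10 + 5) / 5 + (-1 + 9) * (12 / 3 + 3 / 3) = 44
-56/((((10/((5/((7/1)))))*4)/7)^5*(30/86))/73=-301/4485120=-0.00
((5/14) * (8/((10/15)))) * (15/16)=4.02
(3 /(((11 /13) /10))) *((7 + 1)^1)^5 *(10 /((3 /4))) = 170393600 /11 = 15490327.27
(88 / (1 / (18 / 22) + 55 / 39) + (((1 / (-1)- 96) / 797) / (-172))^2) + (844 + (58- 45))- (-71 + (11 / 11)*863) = 98.43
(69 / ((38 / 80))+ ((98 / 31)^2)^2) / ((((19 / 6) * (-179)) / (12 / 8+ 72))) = -1896925101624 / 59677003499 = -31.79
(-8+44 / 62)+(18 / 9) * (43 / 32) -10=-7243 / 496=-14.60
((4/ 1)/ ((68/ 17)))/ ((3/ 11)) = 11/ 3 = 3.67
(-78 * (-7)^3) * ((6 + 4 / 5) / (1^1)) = 909636 / 5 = 181927.20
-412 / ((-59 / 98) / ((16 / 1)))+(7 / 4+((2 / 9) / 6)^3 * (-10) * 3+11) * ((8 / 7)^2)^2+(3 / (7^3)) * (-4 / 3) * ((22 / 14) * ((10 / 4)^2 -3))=10196822939755 / 929424699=10971.11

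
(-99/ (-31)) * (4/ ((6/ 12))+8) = 1584/ 31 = 51.10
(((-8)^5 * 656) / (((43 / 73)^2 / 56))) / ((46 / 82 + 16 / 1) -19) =65752366317568 / 46225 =1422441672.64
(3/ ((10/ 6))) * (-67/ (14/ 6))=-1809/ 35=-51.69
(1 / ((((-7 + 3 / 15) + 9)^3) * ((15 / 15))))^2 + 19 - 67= -85019303 / 1771561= -47.99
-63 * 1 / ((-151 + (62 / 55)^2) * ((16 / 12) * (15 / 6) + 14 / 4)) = 381150 / 6190057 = 0.06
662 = 662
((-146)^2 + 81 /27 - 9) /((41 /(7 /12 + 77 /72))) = 1267945 /1476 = 859.04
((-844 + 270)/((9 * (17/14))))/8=-2009/306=-6.57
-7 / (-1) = 7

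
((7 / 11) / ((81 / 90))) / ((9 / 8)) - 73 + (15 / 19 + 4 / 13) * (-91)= -2915404 / 16929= -172.21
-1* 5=-5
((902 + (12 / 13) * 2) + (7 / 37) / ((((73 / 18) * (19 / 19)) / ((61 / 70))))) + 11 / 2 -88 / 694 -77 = 101404314993 / 121842110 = 832.26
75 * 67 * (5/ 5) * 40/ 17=201000/ 17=11823.53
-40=-40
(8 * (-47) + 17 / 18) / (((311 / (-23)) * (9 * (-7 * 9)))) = -0.05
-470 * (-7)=3290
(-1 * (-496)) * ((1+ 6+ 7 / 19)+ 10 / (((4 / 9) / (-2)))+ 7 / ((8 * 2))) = -350517 / 19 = -18448.26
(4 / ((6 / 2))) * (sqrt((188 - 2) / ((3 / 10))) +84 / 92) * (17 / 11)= 476 / 253 +136 * sqrt(155) / 33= 53.19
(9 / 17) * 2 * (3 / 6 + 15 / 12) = 63 / 34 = 1.85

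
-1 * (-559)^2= -312481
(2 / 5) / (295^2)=2 / 435125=0.00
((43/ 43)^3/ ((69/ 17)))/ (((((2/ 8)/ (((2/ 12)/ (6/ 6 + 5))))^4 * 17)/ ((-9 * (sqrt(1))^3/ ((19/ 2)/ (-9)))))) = 2/ 106191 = 0.00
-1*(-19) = 19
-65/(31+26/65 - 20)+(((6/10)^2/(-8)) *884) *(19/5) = -2235337/14250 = -156.87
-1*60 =-60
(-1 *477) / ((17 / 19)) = -533.12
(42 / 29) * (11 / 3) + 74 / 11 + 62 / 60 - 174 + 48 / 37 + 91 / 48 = -446821691 / 2832720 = -157.74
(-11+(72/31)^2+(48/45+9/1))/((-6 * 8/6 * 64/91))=-2925923/3690240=-0.79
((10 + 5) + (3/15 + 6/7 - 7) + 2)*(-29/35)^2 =325467/42875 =7.59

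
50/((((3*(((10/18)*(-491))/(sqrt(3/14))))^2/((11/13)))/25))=7425/21938371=0.00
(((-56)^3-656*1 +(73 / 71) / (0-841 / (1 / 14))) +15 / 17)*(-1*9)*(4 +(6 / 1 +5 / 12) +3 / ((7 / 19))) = 11716012594298679 / 397914104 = 29443572.06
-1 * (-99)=99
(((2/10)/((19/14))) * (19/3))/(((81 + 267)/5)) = 7/522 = 0.01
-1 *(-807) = 807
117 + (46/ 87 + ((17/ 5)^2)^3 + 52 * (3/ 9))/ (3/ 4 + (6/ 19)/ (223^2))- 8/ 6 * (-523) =3722076820740529/ 1284417703125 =2897.87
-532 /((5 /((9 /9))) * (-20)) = 5.32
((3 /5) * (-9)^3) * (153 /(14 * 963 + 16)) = -4.96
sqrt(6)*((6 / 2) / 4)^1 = 1.84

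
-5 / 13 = -0.38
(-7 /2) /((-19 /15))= 2.76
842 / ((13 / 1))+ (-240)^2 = 749642 / 13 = 57664.77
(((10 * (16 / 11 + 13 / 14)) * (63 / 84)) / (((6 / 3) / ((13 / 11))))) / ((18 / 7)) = 23855 / 5808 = 4.11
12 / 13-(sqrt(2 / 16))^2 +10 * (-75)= -749.20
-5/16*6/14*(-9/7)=135/784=0.17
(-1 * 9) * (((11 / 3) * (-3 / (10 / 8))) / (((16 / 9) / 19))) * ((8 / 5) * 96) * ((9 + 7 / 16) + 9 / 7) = 243980748 / 175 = 1394175.70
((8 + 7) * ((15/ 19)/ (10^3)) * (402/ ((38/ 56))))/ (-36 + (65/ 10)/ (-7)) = -177282/ 933185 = -0.19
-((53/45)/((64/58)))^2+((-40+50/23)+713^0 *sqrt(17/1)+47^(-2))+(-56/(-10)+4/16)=-3488766515063/105353395200+sqrt(17)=-28.99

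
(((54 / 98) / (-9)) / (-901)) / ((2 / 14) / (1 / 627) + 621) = 0.00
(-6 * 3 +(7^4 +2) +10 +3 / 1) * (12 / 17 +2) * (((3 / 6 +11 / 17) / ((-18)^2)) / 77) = 32591 / 109242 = 0.30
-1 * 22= -22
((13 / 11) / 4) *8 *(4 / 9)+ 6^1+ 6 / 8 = 3089 / 396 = 7.80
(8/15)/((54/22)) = 88/405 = 0.22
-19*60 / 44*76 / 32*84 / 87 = -37905 / 638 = -59.41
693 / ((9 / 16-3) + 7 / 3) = -33264 / 5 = -6652.80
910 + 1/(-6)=5459/6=909.83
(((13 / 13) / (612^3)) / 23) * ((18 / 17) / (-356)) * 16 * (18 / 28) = -1 / 172335226896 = -0.00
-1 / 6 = -0.17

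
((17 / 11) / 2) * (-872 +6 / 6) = -14807 / 22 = -673.05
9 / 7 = 1.29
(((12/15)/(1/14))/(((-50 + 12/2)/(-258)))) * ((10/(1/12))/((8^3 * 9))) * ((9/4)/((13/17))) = 46053/9152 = 5.03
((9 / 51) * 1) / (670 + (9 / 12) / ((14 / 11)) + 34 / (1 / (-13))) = 0.00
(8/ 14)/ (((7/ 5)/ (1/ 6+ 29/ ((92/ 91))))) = 39815/ 3381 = 11.78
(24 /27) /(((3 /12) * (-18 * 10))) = -8 /405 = -0.02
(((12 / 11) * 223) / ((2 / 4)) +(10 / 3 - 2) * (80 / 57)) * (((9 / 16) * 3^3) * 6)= 9301959 / 209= 44506.98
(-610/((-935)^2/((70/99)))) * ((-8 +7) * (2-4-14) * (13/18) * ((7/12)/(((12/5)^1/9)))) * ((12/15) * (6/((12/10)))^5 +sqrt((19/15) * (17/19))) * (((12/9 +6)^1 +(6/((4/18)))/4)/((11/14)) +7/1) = -798997062500/1028193507-63919765 * sqrt(255)/3084580521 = -777.42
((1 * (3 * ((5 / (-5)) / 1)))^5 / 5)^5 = -847288609443 / 3125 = -271132355.02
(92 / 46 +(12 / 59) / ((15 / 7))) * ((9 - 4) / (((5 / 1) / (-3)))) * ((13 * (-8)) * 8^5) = 21417609.11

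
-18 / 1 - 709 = -727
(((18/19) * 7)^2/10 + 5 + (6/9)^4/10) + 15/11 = 17338876/1608255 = 10.78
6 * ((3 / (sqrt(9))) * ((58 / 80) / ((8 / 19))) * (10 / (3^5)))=551 / 1296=0.43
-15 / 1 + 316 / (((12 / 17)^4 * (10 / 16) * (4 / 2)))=1003.23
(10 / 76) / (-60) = -1 / 456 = -0.00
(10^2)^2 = 10000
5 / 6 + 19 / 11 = 169 / 66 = 2.56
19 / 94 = 0.20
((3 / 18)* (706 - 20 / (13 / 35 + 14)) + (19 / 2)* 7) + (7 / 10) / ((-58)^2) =9337044863 / 50762760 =183.93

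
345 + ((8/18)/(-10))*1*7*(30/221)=228707/663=344.96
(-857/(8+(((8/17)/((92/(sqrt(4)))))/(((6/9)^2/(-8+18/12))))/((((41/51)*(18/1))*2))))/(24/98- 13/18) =5702313456/25391773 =224.57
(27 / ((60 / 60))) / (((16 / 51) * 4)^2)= 70227 / 4096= 17.15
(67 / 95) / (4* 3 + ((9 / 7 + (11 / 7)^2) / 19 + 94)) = 3283 / 494350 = 0.01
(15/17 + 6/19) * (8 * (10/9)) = 10.65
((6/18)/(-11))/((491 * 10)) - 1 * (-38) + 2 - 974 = -151336021/162030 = -934.00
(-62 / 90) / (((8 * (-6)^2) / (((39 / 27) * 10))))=-0.03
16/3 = 5.33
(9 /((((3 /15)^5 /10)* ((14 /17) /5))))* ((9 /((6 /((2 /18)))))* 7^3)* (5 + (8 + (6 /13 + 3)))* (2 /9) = 13926718750 /39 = 357095352.56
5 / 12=0.42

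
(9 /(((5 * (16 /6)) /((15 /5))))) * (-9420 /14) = -38151 /28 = -1362.54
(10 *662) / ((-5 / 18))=-23832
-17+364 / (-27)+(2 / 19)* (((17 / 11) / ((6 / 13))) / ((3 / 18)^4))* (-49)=-126481463 / 5643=-22413.87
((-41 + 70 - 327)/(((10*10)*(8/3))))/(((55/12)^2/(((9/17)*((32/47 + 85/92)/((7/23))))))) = -251240373/1691882500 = -0.15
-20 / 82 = -10 / 41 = -0.24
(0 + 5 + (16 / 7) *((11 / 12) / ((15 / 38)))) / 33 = 3247 / 10395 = 0.31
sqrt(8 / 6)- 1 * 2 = -0.85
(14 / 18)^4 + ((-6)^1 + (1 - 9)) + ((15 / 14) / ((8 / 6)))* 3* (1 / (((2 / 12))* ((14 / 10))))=-4246763 / 1285956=-3.30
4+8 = 12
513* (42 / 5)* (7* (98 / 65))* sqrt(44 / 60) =4926852* sqrt(165) / 1625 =38945.58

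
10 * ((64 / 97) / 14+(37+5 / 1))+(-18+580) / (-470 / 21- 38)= 177000221 / 430486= 411.16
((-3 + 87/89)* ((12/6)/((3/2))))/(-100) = 12/445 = 0.03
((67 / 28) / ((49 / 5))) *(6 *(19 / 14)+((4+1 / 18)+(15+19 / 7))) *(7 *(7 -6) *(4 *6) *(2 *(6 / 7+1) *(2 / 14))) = 32827990 / 50421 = 651.08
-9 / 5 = -1.80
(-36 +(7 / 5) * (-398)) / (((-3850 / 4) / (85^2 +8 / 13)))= 4453.23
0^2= 0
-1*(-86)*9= 774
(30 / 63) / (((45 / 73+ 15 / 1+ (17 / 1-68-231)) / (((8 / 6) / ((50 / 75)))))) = -730 / 204183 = -0.00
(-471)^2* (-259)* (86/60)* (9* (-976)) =3617021669688/5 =723404333937.60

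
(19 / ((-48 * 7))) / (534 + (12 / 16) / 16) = -76 / 717759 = -0.00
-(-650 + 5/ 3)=1945/ 3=648.33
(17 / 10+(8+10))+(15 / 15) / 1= 207 / 10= 20.70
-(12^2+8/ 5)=-728/ 5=-145.60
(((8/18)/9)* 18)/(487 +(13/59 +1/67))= 31624/17334369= 0.00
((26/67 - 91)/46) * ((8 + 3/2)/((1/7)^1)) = -807443/6164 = -130.99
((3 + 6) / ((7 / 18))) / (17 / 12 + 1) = 9.58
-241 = -241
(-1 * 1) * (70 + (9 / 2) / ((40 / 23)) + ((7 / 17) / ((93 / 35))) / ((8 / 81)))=-74.16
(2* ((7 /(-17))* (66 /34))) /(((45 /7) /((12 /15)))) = -4312 /21675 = -0.20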